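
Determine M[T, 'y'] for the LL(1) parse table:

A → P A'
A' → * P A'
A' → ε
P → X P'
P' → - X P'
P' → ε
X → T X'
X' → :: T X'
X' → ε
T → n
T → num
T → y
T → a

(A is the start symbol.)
T → y

To find M[T, 'y'], we find productions for T where 'y' is in the predict set (PREDICT(N → α) = (FIRST(α) \ {ε}) ∪ (FOLLOW(N) if α ⇒* ε)).

T → n: PREDICT = { 'n' }
T → num: PREDICT = { 'num' }
T → y: PREDICT = { 'y' }
  'y' is in predict set, so this production goes in M[T, 'y']
T → a: PREDICT = { 'a' }

M[T, 'y'] = T → y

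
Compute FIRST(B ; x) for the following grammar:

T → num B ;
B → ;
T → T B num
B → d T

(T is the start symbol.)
{ ';', 'd' }

FIRST sets of the non-terminals involved (from the grammar, by fixed-point iteration):
  FIRST(B) = { ';', 'd' }

To compute FIRST(B ; x), process the symbols left to right:
Symbol B is a non-terminal. Add FIRST(B) \ {ε} = { ';', 'd' }
B is not nullable (ε ∉ FIRST(B)), so stop here.
FIRST(B ; x) = { ';', 'd' }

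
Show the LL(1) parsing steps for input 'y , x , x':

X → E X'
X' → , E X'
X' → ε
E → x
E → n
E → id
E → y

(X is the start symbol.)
Stack is shown with the top on the left.

Stack     Input        Action
-----------------------------
X $       y , x , x $  output X → E X'
E X' $    y , x , x $  output E → y
y X' $    y , x , x $  match 'y'
X' $      , x , x $    output X' → , E X'
, E X' $  , x , x $    match ','
E X' $    x , x $      output E → x
x X' $    x , x $      match 'x'
X' $      , x $        output X' → , E X'
, E X' $  , x $        match ','
E X' $    x $          output E → x
x X' $    x $          match 'x'
X' $      $            output X' → ε
$         $            accept

The string is accepted.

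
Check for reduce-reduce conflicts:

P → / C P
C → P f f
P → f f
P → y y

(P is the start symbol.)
Augment with P' → P and build the canonical LR(0) collection (I0 = CLOSURE({[P' → . P]}), then GOTO on every symbol after a dot until no new states appear). It has 12 states:
  I0: { [P → . / C P], [P → . f f], [P → . y y], [P' → . P] }  — shift
  I1: { [C → . P f f], [P → . / C P], [P → . f f], [P → . y y], [P → / . C P] }  — shift
  I2: { [P' → P .] }  — accept
  I3: { [P → f . f] }  — shift
  I4: { [P → y . y] }  — shift
  I5: { [P → y y .] }  — reduce
  I6: { [P → f f .] }  — reduce
  I7: { [P → . / C P], [P → . f f], [P → . y y], [P → / C . P] }  — shift
  I8: { [C → P . f f] }  — shift
  I9: { [C → P f . f] }  — shift
  I10: { [C → P f f .] }  — reduce
  I11: { [P → / C P .] }  — reduce

No state contains more than one complete item.

Answer: No reduce-reduce conflicts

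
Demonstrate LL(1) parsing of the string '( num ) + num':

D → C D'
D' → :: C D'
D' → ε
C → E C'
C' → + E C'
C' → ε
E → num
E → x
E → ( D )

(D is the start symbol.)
Stack is shown with the top on the left.

Stack                Input            Action
--------------------------------------------
D $                  ( num ) + num $  output D → C D'
C D' $               ( num ) + num $  output C → E C'
E C' D' $            ( num ) + num $  output E → ( D )
( D ) C' D' $        ( num ) + num $  match '('
D ) C' D' $          num ) + num $    output D → C D'
C D' ) C' D' $       num ) + num $    output C → E C'
E C' D' ) C' D' $    num ) + num $    output E → num
num C' D' ) C' D' $  num ) + num $    match 'num'
C' D' ) C' D' $      ) + num $        output C' → ε
D' ) C' D' $         ) + num $        output D' → ε
) C' D' $            ) + num $        match ')'
C' D' $              + num $          output C' → + E C'
+ E C' D' $          + num $          match '+'
E C' D' $            num $            output E → num
num C' D' $          num $            match 'num'
C' D' $              $                output C' → ε
D' $                 $                output D' → ε
$                    $                accept

The string is accepted.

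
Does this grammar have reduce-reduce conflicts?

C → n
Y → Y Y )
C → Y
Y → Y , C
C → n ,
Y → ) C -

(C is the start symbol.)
No reduce-reduce conflicts

A reduce-reduce conflict occurs when an LR(0) state has two complete items [A → α .] and [B → β .] — both call for a reduction, and with no lookahead the parser cannot choose between them.

Augment with C' → C and build the canonical LR(0) collection (I0 = CLOSURE({[C' → . C]}), then GOTO on every symbol after a dot until no new states appear). It has 12 states:
  I0: { [C → . Y], [C → . n ,], [C → . n], [C' → . C], [Y → . ) C -], [Y → . Y , C], [Y → . Y Y )] }  — shift
  I1: { [C → . Y], [C → . n ,], [C → . n], [Y → ) . C -], [Y → . ) C -], [Y → . Y , C], [Y → . Y Y )] }  — shift
  I2: { [C' → C .] }  — accept
  I3: { [C → Y .], [Y → . ) C -], [Y → . Y , C], [Y → . Y Y )], [Y → Y . , C], [Y → Y . Y )] }  — shift, reduce
  I4: { [C → n . ,], [C → n .] }  — shift, reduce
  I5: { [C → n , .] }  — reduce
  I6: { [C → . Y], [C → . n ,], [C → . n], [Y → . ) C -], [Y → . Y , C], [Y → . Y Y )], [Y → Y , . C] }  — shift
  I7: { [Y → . ) C -], [Y → . Y , C], [Y → . Y Y )], [Y → Y . , C], [Y → Y . Y )], [Y → Y Y . )] }  — shift
  I8: { [C → . Y], [C → . n ,], [C → . n], [Y → ) . C -], [Y → . ) C -], [Y → . Y , C], [Y → . Y Y )], [Y → Y Y ) .] }  — shift, reduce
  I9: { [Y → ) C . -] }  — shift
  I10: { [Y → ) C - .] }  — reduce
  I11: { [Y → Y , C .] }  — reduce

No state contains more than one complete item.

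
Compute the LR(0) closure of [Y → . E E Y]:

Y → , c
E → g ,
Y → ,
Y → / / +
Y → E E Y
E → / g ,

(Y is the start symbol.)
{ [E → . / g ,], [E → . g ,], [Y → . E E Y] }

Start with: [Y → . E E Y]
  [Y → . E E Y] has the dot before E: add [E → . g ,], [E → . / g ,]
No further items can be added.

CLOSURE = { [E → . / g ,], [E → . g ,], [Y → . E E Y] }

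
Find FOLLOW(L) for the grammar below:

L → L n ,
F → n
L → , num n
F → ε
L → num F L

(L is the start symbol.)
L is the start symbol, so $ ∈ FOLLOW(L).
In L → L n ,: L is followed by n ',', add FIRST(n ',') \ {ε} = { 'n' }
In L → num F L: L is at the end; this adds FOLLOW(L) to itself — nothing new

Taking the union: FOLLOW(L) = { $, 'n' }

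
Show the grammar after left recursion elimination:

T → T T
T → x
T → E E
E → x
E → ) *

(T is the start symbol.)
T is directly left-recursive. The standard transformation for
  A → A α₁ | ... | A α_m | β₁ | ... | β_n
is
  A  → β₁ A' | ... | β_n A'
  A' → α₁ A' | ... | α_m A' | ε

T → x becomes T → x T'
T → E E becomes T → E E T'
T → T T becomes T' → T T'
Add T' → ε

Productions for other non-terminals are unchanged:
  E → x
  E → ) *

Resulting grammar:
T → x T'
T → E E T'
T' → T T'
T' → ε
E → x
E → ) *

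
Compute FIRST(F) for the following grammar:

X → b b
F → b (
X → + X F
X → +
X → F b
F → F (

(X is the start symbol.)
{ 'b' }

To compute FIRST(F), examine every production with F on the left-hand side, reading each right-hand side left to right until a non-nullable symbol is reached.

From F → b (:
  - b is a terminal: add 'b' and stop
From F → F (:
  - F is the symbol being defined: contributes nothing new
    F is not nullable, so stop

Collecting: FIRST(F) = { 'b' }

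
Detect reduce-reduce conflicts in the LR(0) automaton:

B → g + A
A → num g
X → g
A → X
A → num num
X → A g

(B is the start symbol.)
No reduce-reduce conflicts

A reduce-reduce conflict occurs when an LR(0) state has two complete items [A → α .] and [B → β .] — both call for a reduction, and with no lookahead the parser cannot choose between them.

Augment with B' → B and build the canonical LR(0) collection (I0 = CLOSURE({[B' → . B]}), then GOTO on every symbol after a dot until no new states appear). It has 11 states:
  I0: { [B → . g + A], [B' → . B] }  — shift
  I1: { [B' → B .] }  — accept
  I2: { [B → g . + A] }  — shift
  I3: { [A → . X], [A → . num g], [A → . num num], [B → g + . A], [X → . A g], [X → . g] }  — shift
  I4: { [B → g + A .], [X → A . g] }  — shift, reduce
  I5: { [A → X .] }  — reduce
  I6: { [X → g .] }  — reduce
  I7: { [A → num . g], [A → num . num] }  — shift
  I8: { [A → num g .] }  — reduce
  I9: { [A → num num .] }  — reduce
  I10: { [X → A g .] }  — reduce

No state contains more than one complete item.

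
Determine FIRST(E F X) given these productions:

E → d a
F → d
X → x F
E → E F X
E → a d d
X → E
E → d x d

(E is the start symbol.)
FIRST sets of the non-terminals involved (from the grammar, by fixed-point iteration):
  FIRST(E) = { 'a', 'd' }

To compute FIRST(E F X), process the symbols left to right:
Symbol E is a non-terminal. Add FIRST(E) \ {ε} = { 'a', 'd' }
E is not nullable (ε ∉ FIRST(E)), so stop here.
FIRST(E F X) = { 'a', 'd' }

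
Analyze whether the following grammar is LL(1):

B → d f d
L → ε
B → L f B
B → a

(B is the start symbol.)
Yes, the grammar is LL(1).

A grammar is LL(1) if for each non-terminal N with multiple productions, the predict sets of those productions are pairwise disjoint, where PREDICT(N → α) = (FIRST(α) \ {ε}) ∪ (FOLLOW(N) if α ⇒* ε).

Relevant sets:
  FIRST(L) = { ε }

For B:
  PREDICT(B → d f d) = { 'd' }
  PREDICT(B → L f B) = { 'f' }
  PREDICT(B → a) = { 'a' }
L has a single production, so nothing to check there.

All predict sets are disjoint. The grammar IS LL(1).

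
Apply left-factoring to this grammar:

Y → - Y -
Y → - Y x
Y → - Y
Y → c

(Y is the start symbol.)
Y → - Y Y'
Y' → -
Y' → x
Y' → ε
Y → c

Left-factoring transforms A → αβ₁ | αβ₂ into A → αA' and A' → β₁ | β₂
(α is the longest common prefix among the alternatives). Repeat until
no nonterminal has two alternatives with a common prefix.

Round 1: Y has alternatives sharing prefix '- Y'. Introduce Y': Y → - Y Y'
  Add: Y' → -
  Add: Y' → x
  Add: Y' → ε

No remaining common prefixes — done.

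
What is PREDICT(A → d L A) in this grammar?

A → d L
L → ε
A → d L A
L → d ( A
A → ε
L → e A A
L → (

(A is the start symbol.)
{ 'd' }

PREDICT(A → d L A) = (FIRST(RHS) \ {ε}) ∪ (FOLLOW(A) if ε ∈ FIRST(RHS), i.e. RHS ⇒* ε)
FIRST(d L A) = { 'd' }
ε ∉ FIRST(d L A), so FOLLOW(A) is not added.
PREDICT(A → d L A) = { 'd' }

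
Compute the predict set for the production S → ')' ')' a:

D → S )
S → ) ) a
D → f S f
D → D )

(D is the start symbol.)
PREDICT(S → ')' ')' a) = (FIRST(RHS) \ {ε}) ∪ (FOLLOW(S) if ε ∈ FIRST(RHS), i.e. RHS ⇒* ε)
FIRST(')' ')' a) = { ')' }
ε ∉ FIRST(')' ')' a), so FOLLOW(S) is not added.
PREDICT(S → ')' ')' a) = { ')' }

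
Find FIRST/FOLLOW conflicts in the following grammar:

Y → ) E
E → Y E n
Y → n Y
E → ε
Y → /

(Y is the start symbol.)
Nullable non-terminals: E.
FIRST sets used below: FIRST(Y) = { ')', '/', 'n' }

E: nullable alternative(s) E → ε; FOLLOW(E) = { $, ')', '/', 'n' }
  E → Y E n: FIRST \ {ε} = { ')', '/', 'n' } — overlaps FOLLOW(E) on { ')', '/', 'n' }: CONFLICT
  E → ε: FIRST \ {ε} = { } — this is the only nullable alternative, skip

Y has no nullable alternative, so no FIRST/FOLLOW check is needed there.

So the grammar has 1 FIRST/FOLLOW conflict (marked CONFLICT above).

Answer: Yes. E → Y E n with FOLLOW(E) on { ')', '/', 'n' }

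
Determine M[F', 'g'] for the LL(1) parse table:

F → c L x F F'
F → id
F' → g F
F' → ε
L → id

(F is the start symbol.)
To find M[F', 'g'], we find productions for F' where 'g' is in the predict set (PREDICT(N → α) = (FIRST(α) \ {ε}) ∪ (FOLLOW(N) if α ⇒* ε)).

Relevant sets:
  FOLLOW(F') = { $, 'g' }

F' → g F: PREDICT = { 'g' }
  'g' is in predict set, so this production goes in M[F', 'g']
F' → ε: PREDICT = { $, 'g' }
  'g' is in predict set, so this production goes in M[F', 'g']

M[F', 'g'] = F' → g F, F' → ε  (a multiply-defined cell — the grammar is not LL(1))

Answer: F' → g F, F' → ε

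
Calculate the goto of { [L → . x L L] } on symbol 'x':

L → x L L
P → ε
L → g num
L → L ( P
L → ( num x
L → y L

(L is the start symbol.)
GOTO(I, 'x') = CLOSURE({ [A → αX.β] : [A → α.Xβ] ∈ I, X = 'x' })

Items with dot before 'x', with the dot advanced:
  [L → . x L L] → [L → x . L L]
Closure of the advanced items:
  [L → x . L L] has the dot before L: add [L → . x L L], [L → . g num], [L → . L ( P], [L → . ( num x], [L → . y L]

GOTO = { [L → . ( num x], [L → . L ( P], [L → . g num], [L → . x L L], [L → . y L], [L → x . L L] }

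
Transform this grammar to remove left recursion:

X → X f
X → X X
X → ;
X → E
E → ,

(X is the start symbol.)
X → ; X'
X → E X'
X' → f X'
X' → X X'
X' → ε
E → ,

X is directly left-recursive. The standard transformation for
  A → A α₁ | ... | A α_m | β₁ | ... | β_n
is
  A  → β₁ A' | ... | β_n A'
  A' → α₁ A' | ... | α_m A' | ε

X → ; becomes X → ; X'
X → E becomes X → E X'
X → X f becomes X' → f X'
X → X X becomes X' → X X'
Add X' → ε

Productions for other non-terminals are unchanged:
  E → ,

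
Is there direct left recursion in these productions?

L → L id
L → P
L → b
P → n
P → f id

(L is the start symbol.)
L → L id: LEFT RECURSIVE (starts with L)
L → P: starts with P
L → b: starts with b
P → n: starts with n
P → f id: starts with f

The grammar has direct left recursion on: L.

Answer: Yes, L is left-recursive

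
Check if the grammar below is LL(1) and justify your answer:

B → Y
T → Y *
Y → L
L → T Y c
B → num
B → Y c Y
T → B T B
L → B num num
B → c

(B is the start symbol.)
Relevant sets:
  FIRST(Y) = { 'c', 'num' }
  FIRST(B) = { 'c', 'num' }
  FIRST(T) = { 'c', 'num' }

For B:
  PREDICT(B → Y) = { 'c', 'num' }
  PREDICT(B → num) = { 'num' }
  PREDICT(B → Y c Y) = { 'c', 'num' }
  PREDICT(B → c) = { 'c' }
For T:
  PREDICT(T → Y '*') = { 'c', 'num' }
  PREDICT(T → B T B) = { 'c', 'num' }
For L:
  PREDICT(L → T Y c) = { 'c', 'num' }
  PREDICT(L → B num num) = { 'c', 'num' }
Y has a single production, so nothing to check there.

Conflict found: Predict set conflict for B: { 'num' }
The grammar is NOT LL(1).

Answer: No. Predict set conflict for B: { 'num' }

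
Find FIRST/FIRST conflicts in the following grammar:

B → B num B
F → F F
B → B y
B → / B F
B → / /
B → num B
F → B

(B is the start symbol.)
A FIRST/FIRST conflict occurs when two productions N → α and N → β for the same non-terminal have FIRST(α) ∩ FIRST(β) ≠ ∅ (with ε ∈ FIRST of a nullable right-hand side, so two nullable alternatives also conflict).

FIRST sets of the non-terminals at (or reachable through a nullable prefix from) the front of some alternative:
  FIRST(B) = { '/', 'num' }
  FIRST(F) = { '/', 'num' }

Productions for B:
  B → B num B: FIRST = { '/', 'num' }
  B → B y: FIRST = { '/', 'num' }
  B → / B F: FIRST = { '/' }
  B → / /: FIRST = { '/' }
  B → num B: FIRST = { 'num' }
Productions for F:
  F → F F: FIRST = { '/', 'num' }
  F → B: FIRST = { '/', 'num' }

Conflict for B: B → B num B and B → B y
  Overlap: { '/', 'num' }
Conflict for B: B → B num B and B → / B F
  Overlap: { '/' }
Conflict for B: B → B num B and B → / /
  Overlap: { '/' }
Conflict for B: B → B num B and B → num B
  Overlap: { 'num' }
Conflict for B: B → B y and B → / B F
  Overlap: { '/' }
Conflict for B: B → B y and B → / /
  Overlap: { '/' }
Conflict for B: B → B y and B → num B
  Overlap: { 'num' }
Conflict for B: B → / B F and B → / /
  Overlap: { '/' }
Conflict for F: F → F F and F → B
  Overlap: { '/', 'num' }

Answer: Yes. B → B num B / B → B y on { '/', 'num' }; B → B num B / B → '/' B F on { '/' }; B → B num B / B → '/' '/' on { '/' }; B → B num B / B → num B on { 'num' }; B → B y / B → '/' B F on { '/' }; B → B y / B → '/' '/' on { '/' }; B → B y / B → num B on { 'num' }; B → '/' B F / B → '/' '/' on { '/' }; F → F F / F → B on { '/', 'num' }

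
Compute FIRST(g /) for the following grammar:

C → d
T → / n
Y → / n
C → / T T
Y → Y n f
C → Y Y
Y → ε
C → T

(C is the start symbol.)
To compute FIRST(g /), process the symbols left to right:
Symbol g is a terminal. Add 'g' and stop.
FIRST(g /) = { 'g' }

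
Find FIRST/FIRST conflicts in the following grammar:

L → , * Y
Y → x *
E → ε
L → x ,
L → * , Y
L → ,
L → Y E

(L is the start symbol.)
A FIRST/FIRST conflict occurs when two productions N → α and N → β for the same non-terminal have FIRST(α) ∩ FIRST(β) ≠ ∅ (with ε ∈ FIRST of a nullable right-hand side, so two nullable alternatives also conflict).

FIRST sets of the non-terminals at (or reachable through a nullable prefix from) the front of some alternative:
  FIRST(Y) = { 'x' }

Productions for L:
  L → , * Y: FIRST = { ',' }
  L → x ,: FIRST = { 'x' }
  L → * , Y: FIRST = { '*' }
  L → ,: FIRST = { ',' }
  L → Y E: FIRST = { 'x' }
Y, E have only one production, so no FIRST/FIRST conflict is possible there.

Conflict for L: L → , * Y and L → ,
  Overlap: { ',' }
Conflict for L: L → x , and L → Y E
  Overlap: { 'x' }

Answer: Yes. L → ',' '*' Y / L → ',' on { ',' }; L → x ',' / L → Y E on { 'x' }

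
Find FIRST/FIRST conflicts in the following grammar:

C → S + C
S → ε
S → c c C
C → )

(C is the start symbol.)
No FIRST/FIRST conflicts.

A FIRST/FIRST conflict occurs when two productions N → α and N → β for the same non-terminal have FIRST(α) ∩ FIRST(β) ≠ ∅ (with ε ∈ FIRST of a nullable right-hand side, so two nullable alternatives also conflict).

FIRST sets of the non-terminals at (or reachable through a nullable prefix from) the front of some alternative:
  FIRST(S) = { 'c', ε }

Productions for C:
  C → S + C: FIRST = { '+', 'c' }
  C → ): FIRST = { ')' }
Productions for S:
  S → ε: FIRST = { ε }
  S → c c C: FIRST = { 'c' }

All alternatives of each non-terminal have pairwise disjoint FIRST sets.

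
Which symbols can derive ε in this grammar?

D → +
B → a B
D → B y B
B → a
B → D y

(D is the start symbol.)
None

A non-terminal is nullable if it can derive ε (the empty string): either it has an ε-production, or it has a production whose right-hand side consists entirely of nullable non-terminals.

There are no ε-productions, so no non-terminal can derive ε.
No non-terminals are nullable.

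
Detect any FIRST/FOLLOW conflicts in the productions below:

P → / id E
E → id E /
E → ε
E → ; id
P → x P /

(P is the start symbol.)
A FIRST/FOLLOW conflict occurs when a non-terminal N has a nullable alternative N → β (β ⇒* ε) and another alternative N → α with FIRST(α) ∩ FOLLOW(N) ≠ ∅: on such a lookahead the parser cannot decide between expanding α and letting N vanish via β.

Nullable non-terminals: E.

E: nullable alternative(s) E → ε; FOLLOW(E) = { $, '/' }
  E → id E /: FIRST \ {ε} = { 'id' } — disjoint from FOLLOW(E)
  E → ε: FIRST \ {ε} = { } — this is the only nullable alternative, skip
  E → ; id: FIRST \ {ε} = { ';' } — disjoint from FOLLOW(E)

P has no nullable alternative, so no FIRST/FOLLOW check is needed there.

No FIRST/FOLLOW conflicts found.

Answer: No FIRST/FOLLOW conflicts.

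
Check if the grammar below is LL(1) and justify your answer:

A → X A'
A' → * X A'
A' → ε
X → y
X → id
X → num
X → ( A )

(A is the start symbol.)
Relevant sets:
  FOLLOW(A') = { $, ')' }

For A':
  PREDICT(A' → '*' X A') = { '*' }
  PREDICT(A' → ε) = { $, ')' }
For X:
  PREDICT(X → y) = { 'y' }
  PREDICT(X → id) = { 'id' }
  PREDICT(X → num) = { 'num' }
  PREDICT(X → '(' A ')') = { '(' }
A has a single production, so nothing to check there.

All predict sets are disjoint. The grammar IS LL(1).

Answer: Yes, the grammar is LL(1).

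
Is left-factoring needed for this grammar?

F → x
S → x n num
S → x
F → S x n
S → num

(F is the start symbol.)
Yes, S has productions with common prefix 'x'

Left-factoring is needed when two productions for the same non-terminal
share a common prefix on the right-hand side.

Productions for F:
  F → x
  F → S x n
Productions for S:
  S → x n num
  S → x
  S → num

Found common prefix 'x' in productions for S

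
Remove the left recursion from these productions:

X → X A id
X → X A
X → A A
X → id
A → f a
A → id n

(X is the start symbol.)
X is directly left-recursive. The standard transformation for
  A → A α₁ | ... | A α_m | β₁ | ... | β_n
is
  A  → β₁ A' | ... | β_n A'
  A' → α₁ A' | ... | α_m A' | ε

X → A A becomes X → A A X'
X → id becomes X → id X'
X → X A id becomes X' → A id X'
X → X A becomes X' → A X'
Add X' → ε

Productions for other non-terminals are unchanged:
  A → f a
  A → id n

Resulting grammar:
X → A A X'
X → id X'
X' → A id X'
X' → A X'
X' → ε
A → f a
A → id n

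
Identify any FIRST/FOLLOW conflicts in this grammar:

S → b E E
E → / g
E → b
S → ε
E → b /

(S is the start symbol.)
No FIRST/FOLLOW conflicts.

Nullable non-terminals: S.

S: nullable alternative(s) S → ε; FOLLOW(S) = { $ }
  S → b E E: FIRST \ {ε} = { 'b' } — disjoint from FOLLOW(S)
  S → ε: FIRST \ {ε} = { } — this is the only nullable alternative, skip

E has no nullable alternative, so no FIRST/FOLLOW check is needed there.

No FIRST/FOLLOW conflicts found.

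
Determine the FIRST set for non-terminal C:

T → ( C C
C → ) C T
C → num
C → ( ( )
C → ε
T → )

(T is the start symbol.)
To compute FIRST(C), examine every production with C on the left-hand side, reading each right-hand side left to right until a non-nullable symbol is reached.

From C → ) C T:
  - ')' is a terminal: add ')' and stop
From C → num:
  - num is a terminal: add 'num' and stop
From C → ( ( ):
  - '(' is a terminal: add '(' and stop
From C → ε:
  - ε-production, so ε ∈ FIRST(C)

Collecting: FIRST(C) = { '(', ')', 'num', ε }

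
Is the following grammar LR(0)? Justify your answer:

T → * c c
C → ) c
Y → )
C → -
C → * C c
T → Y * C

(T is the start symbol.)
Yes, the grammar is LR(0)

A grammar is LR(0) if no state in the canonical LR(0) collection has:
  - both a shift item (dot before a terminal) and a complete item (shift-reduce conflict), or
  - two or more complete items (reduce-reduce conflict; the accept item [T' → T .] counts as a complete item here).

Augment with T' → T and build the canonical LR(0) collection (I0 = CLOSURE({[T' → . T]}), then GOTO on every symbol after a dot until no new states appear). It has 15 states:
  I0: { [T → . * c c], [T → . Y * C], [T' → . T], [Y → . )] }  — shift
  I1: { [Y → ) .] }  — reduce
  I2: { [T → * . c c] }  — shift
  I3: { [T' → T .] }  — accept
  I4: { [T → Y . * C] }  — shift
  I5: { [C → . ) c], [C → . * C c], [C → . -], [T → Y * . C] }  — shift
  I6: { [C → ) . c] }  — shift
  I7: { [C → * . C c], [C → . ) c], [C → . * C c], [C → . -] }  — shift
  I8: { [C → - .] }  — reduce
  I9: { [T → Y * C .] }  — reduce
  I10: { [C → * C . c] }  — shift
  I11: { [C → * C c .] }  — reduce
  I12: { [C → ) c .] }  — reduce
  I13: { [T → * c . c] }  — shift
  I14: { [T → * c c .] }  — reduce

Every state is either a pure shift/goto state or contains exactly one complete item and nothing to shift — no conflicts. The grammar is LR(0).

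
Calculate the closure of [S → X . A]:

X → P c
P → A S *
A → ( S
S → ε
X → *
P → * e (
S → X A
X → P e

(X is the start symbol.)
{ [A → . ( S], [S → X . A] }

To compute CLOSURE, for each item [A → α.Bβ] where B is a non-terminal, add [B → .γ] for all productions B → γ; repeat for the newly added items until nothing changes.

Start with: [S → X . A]
  [S → X . A] has the dot before A: add [A → . ( S]
No further items can be added.

CLOSURE = { [A → . ( S], [S → X . A] }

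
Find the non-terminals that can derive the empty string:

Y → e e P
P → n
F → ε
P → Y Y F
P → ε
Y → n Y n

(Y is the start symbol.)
ε-productions: F → ε, P → ε
So F, P are immediately nullable.
No further non-terminal can be added: every production for the remaining non-terminals contains a terminal or a non-nullable non-terminal.
Nullable = { 'F', 'P' }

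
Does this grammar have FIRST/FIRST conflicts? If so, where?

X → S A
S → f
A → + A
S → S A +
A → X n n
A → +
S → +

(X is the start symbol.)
Yes. S → f / S → S A '+' on { 'f' }; S → S A '+' / S → '+' on { '+' }; A → '+' A / A → X n n on { '+' }; A → '+' A / A → '+' on { '+' }; A → X n n / A → '+' on { '+' }

A FIRST/FIRST conflict occurs when two productions N → α and N → β for the same non-terminal have FIRST(α) ∩ FIRST(β) ≠ ∅ (with ε ∈ FIRST of a nullable right-hand side, so two nullable alternatives also conflict).

FIRST sets of the non-terminals at (or reachable through a nullable prefix from) the front of some alternative:
  FIRST(S) = { '+', 'f' }
  FIRST(X) = { '+', 'f' }

Productions for S:
  S → f: FIRST = { 'f' }
  S → S A +: FIRST = { '+', 'f' }
  S → +: FIRST = { '+' }
Productions for A:
  A → + A: FIRST = { '+' }
  A → X n n: FIRST = { '+', 'f' }
  A → +: FIRST = { '+' }
X has only one production, so no FIRST/FIRST conflict is possible there.

Conflict for S: S → f and S → S A +
  Overlap: { 'f' }
Conflict for S: S → S A + and S → +
  Overlap: { '+' }
Conflict for A: A → + A and A → X n n
  Overlap: { '+' }
Conflict for A: A → + A and A → +
  Overlap: { '+' }
Conflict for A: A → X n n and A → +
  Overlap: { '+' }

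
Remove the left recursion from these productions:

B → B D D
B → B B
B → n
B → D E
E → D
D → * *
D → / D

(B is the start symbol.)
B → n B'
B → D E B'
B' → D D B'
B' → B B'
B' → ε
E → D
D → * *
D → / D

B is directly left-recursive. The standard transformation for
  A → A α₁ | ... | A α_m | β₁ | ... | β_n
is
  A  → β₁ A' | ... | β_n A'
  A' → α₁ A' | ... | α_m A' | ε

B → n becomes B → n B'
B → D E becomes B → D E B'
B → B D D becomes B' → D D B'
B → B B becomes B' → B B'
Add B' → ε

Productions for other non-terminals are unchanged:
  E → D
  D → * *
  D → / D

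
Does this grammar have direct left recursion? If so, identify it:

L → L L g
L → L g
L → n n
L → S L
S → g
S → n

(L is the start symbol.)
Direct left recursion occurs when N → N α for some non-terminal N (the right-hand side begins with the left-hand side itself).

L → L L g: LEFT RECURSIVE (starts with L)
L → L g: LEFT RECURSIVE (starts with L)
L → n n: starts with n
L → S L: starts with S
S → g: starts with g
S → n: starts with n

The grammar has direct left recursion on: L.

Answer: Yes, L is left-recursive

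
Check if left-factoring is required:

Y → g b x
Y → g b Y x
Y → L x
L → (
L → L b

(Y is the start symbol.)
Left-factoring is needed when two productions for the same non-terminal
share a common prefix on the right-hand side.

Productions for Y:
  Y → g b x
  Y → g b Y x
  Y → L x
Productions for L:
  L → (
  L → L b

Found common prefix 'g b' in productions for Y

Answer: Yes, Y has productions with common prefix 'g b'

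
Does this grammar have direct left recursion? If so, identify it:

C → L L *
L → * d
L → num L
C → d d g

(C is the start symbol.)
Direct left recursion occurs when N → N α for some non-terminal N (the right-hand side begins with the left-hand side itself).

C → L L *: starts with L
L → * d: starts with '*'
L → num L: starts with num
C → d d g: starts with d

No direct left recursion found.

Answer: No direct left recursion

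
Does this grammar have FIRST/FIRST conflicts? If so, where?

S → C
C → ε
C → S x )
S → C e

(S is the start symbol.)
A FIRST/FIRST conflict occurs when two productions N → α and N → β for the same non-terminal have FIRST(α) ∩ FIRST(β) ≠ ∅ (with ε ∈ FIRST of a nullable right-hand side, so two nullable alternatives also conflict).

FIRST sets of the non-terminals at (or reachable through a nullable prefix from) the front of some alternative:
  FIRST(C) = { 'e', 'x', ε }
  FIRST(S) = { 'e', 'x', ε }

Productions for S:
  S → C: FIRST = { 'e', 'x', ε }
  S → C e: FIRST = { 'e', 'x' }
Productions for C:
  C → ε: FIRST = { ε }
  C → S x ): FIRST = { 'e', 'x' }

Conflict for S: S → C and S → C e
  Overlap: { 'e', 'x' }

Answer: Yes. S → C / S → C e on { 'e', 'x' }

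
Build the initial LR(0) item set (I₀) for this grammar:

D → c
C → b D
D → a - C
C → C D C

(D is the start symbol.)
{ [D → . a - C], [D → . c], [D' → . D] }

First, augment the grammar with D' → D
I₀ = CLOSURE({ [D' → . D] }):
  [D' → . D] has the dot before D: add [D → . c], [D → . a - C]
No further items can be added.

I₀ = { [D → . a - C], [D → . c], [D' → . D] }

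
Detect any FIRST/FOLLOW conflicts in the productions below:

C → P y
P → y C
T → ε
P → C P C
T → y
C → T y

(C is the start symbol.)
Yes. T → y with FOLLOW(T) on { 'y' }

Nullable non-terminals: T.

T: nullable alternative(s) T → ε; FOLLOW(T) = { 'y' }
  T → ε: FIRST \ {ε} = { } — this is the only nullable alternative, skip
  T → y: FIRST \ {ε} = { 'y' } — overlaps FOLLOW(T) on { 'y' }: CONFLICT

C, P have no nullable alternative, so no FIRST/FOLLOW check is needed there.

So the grammar has 1 FIRST/FOLLOW conflict (marked CONFLICT above).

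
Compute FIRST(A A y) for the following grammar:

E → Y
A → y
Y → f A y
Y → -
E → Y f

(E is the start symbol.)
FIRST sets of the non-terminals involved (from the grammar, by fixed-point iteration):
  FIRST(A) = { 'y' }

To compute FIRST(A A y), process the symbols left to right:
Symbol A is a non-terminal. Add FIRST(A) \ {ε} = { 'y' }
A is not nullable (ε ∉ FIRST(A)), so stop here.
FIRST(A A y) = { 'y' }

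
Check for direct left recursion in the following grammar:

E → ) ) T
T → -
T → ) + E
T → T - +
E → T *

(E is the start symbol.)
Yes, T is left-recursive

Direct left recursion occurs when N → N α for some non-terminal N (the right-hand side begins with the left-hand side itself).

E → ) ) T: starts with ')'
T → -: starts with '-'
T → ) + E: starts with ')'
T → T - +: LEFT RECURSIVE (starts with T)
E → T *: starts with T

The grammar has direct left recursion on: T.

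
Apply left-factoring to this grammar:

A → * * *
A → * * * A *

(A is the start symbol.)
A → * * * A'
A' → ε
A' → A *

Left-factoring transforms A → αβ₁ | αβ₂ into A → αA' and A' → β₁ | β₂
(α is the longest common prefix among the alternatives). Repeat until
no nonterminal has two alternatives with a common prefix.

Round 1: A has alternatives sharing prefix '* * *'. Introduce A': A → * * * A'
  Add: A' → ε
  Add: A' → A *

No remaining common prefixes — done.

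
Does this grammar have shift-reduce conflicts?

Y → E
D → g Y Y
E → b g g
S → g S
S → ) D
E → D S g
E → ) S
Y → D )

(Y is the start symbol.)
Yes — I11: [Y → D ) .] vs [D → . g Y Y]

Augment with Y' → Y and build the canonical LR(0) collection (I0 = CLOSURE({[Y' → . Y]}), then GOTO on every symbol after a dot until no new states appear). It has 19 states:
  I0: { [D → . g Y Y], [E → . ) S], [E → . D S g], [E → . b g g], [Y → . D )], [Y → . E], [Y' → . Y] }  — shift
  I1: { [E → ) . S], [S → . ) D], [S → . g S] }  — shift
  I2: { [E → D . S g], [S → . ) D], [S → . g S], [Y → D . )] }  — shift
  I3: { [Y → E .] }  — reduce
  I4: { [Y' → Y .] }  — accept
  I5: { [E → b . g g] }  — shift
  I6: { [D → . g Y Y], [D → g . Y Y], [E → . ) S], [E → . D S g], [E → . b g g], [Y → . D )], [Y → . E] }  — shift
  I7: { [D → . g Y Y], [D → g Y . Y], [E → . ) S], [E → . D S g], [E → . b g g], [Y → . D )], [Y → . E] }  — shift
  I8: { [D → g Y Y .] }  — reduce
  I9: { [E → b g . g] }  — shift
  I10: { [E → b g g .] }  — reduce
  I11: { [D → . g Y Y], [S → ) . D], [Y → D ) .] }  — shift, reduce
  I12: { [E → D S . g] }  — shift
  I13: { [S → . ) D], [S → . g S], [S → g . S] }  — shift
  I14: { [D → . g Y Y], [S → ) . D] }  — shift
  I15: { [S → g S .] }  — reduce
  I16: { [S → ) D .] }  — reduce
  I17: { [E → D S g .] }  — reduce
  I18: { [E → ) S .] }  — reduce

I11 contains reduce item [Y → D ) .] and shift item [D → . g Y Y] — shift-reduce conflict.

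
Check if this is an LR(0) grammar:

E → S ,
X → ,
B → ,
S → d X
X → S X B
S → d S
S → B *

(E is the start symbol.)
No. Reduce-reduce conflict: [B → , .] and [X → , .]

A grammar is LR(0) if no state in the canonical LR(0) collection has:
  - both a shift item (dot before a terminal) and a complete item (shift-reduce conflict), or
  - two or more complete items (reduce-reduce conflict; the accept item [E' → E .] counts as a complete item here).

Augment with E' → E and build the canonical LR(0) collection (I0 = CLOSURE({[E' → . E]}), then GOTO on every symbol after a dot until no new states appear). It has 14 states:
  I0: { [B → . ,], [E → . S ,], [E' → . E], [S → . B *], [S → . d S], [S → . d X] }  — shift
  I1: { [B → , .] }  — reduce
  I2: { [S → B . *] }  — shift
  I3: { [E' → E .] }  — accept
  I4: { [E → S . ,] }  — shift
  I5: { [B → . ,], [S → . B *], [S → . d S], [S → . d X], [S → d . S], [S → d . X], [X → . ,], [X → . S X B] }  — shift
  I6: { [B → , .], [X → , .] }  — 2 reduces
  I7: { [B → . ,], [S → . B *], [S → . d S], [S → . d X], [S → d S .], [X → . ,], [X → . S X B], [X → S . X B] }  — shift, reduce
  I8: { [S → d X .] }  — reduce
  I9: { [B → . ,], [S → . B *], [S → . d S], [S → . d X], [X → . ,], [X → . S X B], [X → S . X B] }  — shift
  I10: { [B → . ,], [X → S X . B] }  — shift
  I11: { [X → S X B .] }  — reduce
  I12: { [E → S , .] }  — reduce
  I13: { [S → B * .] }  — reduce

Conflict in state I6:
  Reduce-reduce conflict: [B → , .] and [X → , .]
So the grammar is NOT LR(0).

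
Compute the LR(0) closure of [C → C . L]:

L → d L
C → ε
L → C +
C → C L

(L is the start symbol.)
{ [C → . C L], [C → .], [C → C . L], [L → . C +], [L → . d L] }

To compute CLOSURE, for each item [A → α.Bβ] where B is a non-terminal, add [B → .γ] for all productions B → γ; repeat for the newly added items until nothing changes.

Start with: [C → C . L]
  [C → C . L] has the dot before L: add [L → . d L], [L → . C +]
  [L → . C +] has the dot before C: add [C → .], [C → . C L]
No further items can be added.

CLOSURE = { [C → . C L], [C → .], [C → C . L], [L → . C +], [L → . d L] }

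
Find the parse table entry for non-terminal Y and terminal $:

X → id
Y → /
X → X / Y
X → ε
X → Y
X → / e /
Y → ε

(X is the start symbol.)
Y → ε

To find M[Y, $], we find productions for Y where $ is in the predict set (PREDICT(N → α) = (FIRST(α) \ {ε}) ∪ (FOLLOW(N) if α ⇒* ε)).

Relevant sets:
  FOLLOW(Y) = { $, '/' }

Y → /: PREDICT = { '/' }
Y → ε: PREDICT = { $, '/' }
  $ is in predict set, so this production goes in M[Y, $]

M[Y, $] = Y → ε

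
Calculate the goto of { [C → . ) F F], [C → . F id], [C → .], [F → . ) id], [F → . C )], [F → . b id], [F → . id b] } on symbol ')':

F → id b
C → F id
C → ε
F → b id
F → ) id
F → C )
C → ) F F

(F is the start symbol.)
{ [C → ) . F F], [C → . ) F F], [C → . F id], [C → .], [F → ) . id], [F → . ) id], [F → . C )], [F → . b id], [F → . id b] }

GOTO(I, ')') = CLOSURE({ [A → αX.β] : [A → α.Xβ] ∈ I, X = ')' })

Items with dot before ')', with the dot advanced:
  [C → . ) F F] → [C → ) . F F]
  [F → . ) id] → [F → ) . id]
Closure of the advanced items:
  [C → ) . F F] has the dot before F: add [F → . id b], [F → . b id], [F → . ) id], [F → . C )]
  [F → . C )] has the dot before C: add [C → . F id], [C → .], [C → . ) F F]

GOTO = { [C → ) . F F], [C → . ) F F], [C → . F id], [C → .], [F → ) . id], [F → . ) id], [F → . C )], [F → . b id], [F → . id b] }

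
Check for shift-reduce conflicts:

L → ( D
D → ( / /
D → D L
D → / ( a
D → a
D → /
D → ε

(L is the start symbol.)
Yes — I1: [D → .] vs [D → . ( / /]; I4: [D → / .] vs [D → / . ( a]; I5: [L → ( D .] vs [L → . ( D]

A shift-reduce conflict occurs when an LR(0) state has both:
  - a complete (reduce) item [A → α .] (dot at the end), and
  - a shift item [B → β . c γ] (dot before a terminal).

Augment with L' → L and build the canonical LR(0) collection (I0 = CLOSURE({[L' → . L]}), then GOTO on every symbol after a dot until no new states appear). It has 12 states:
  I0: { [L → . ( D], [L' → . L] }  — shift
  I1: { [D → . ( / /], [D → . / ( a], [D → . /], [D → . D L], [D → . a], [D → .], [L → ( . D] }  — shift, reduce
  I2: { [L' → L .] }  — accept
  I3: { [D → ( . / /] }  — shift
  I4: { [D → / . ( a], [D → / .] }  — shift, reduce
  I5: { [D → D . L], [L → ( D .], [L → . ( D] }  — shift, reduce
  I6: { [D → a .] }  — reduce
  I7: { [D → D L .] }  — reduce
  I8: { [D → / ( . a] }  — shift
  I9: { [D → / ( a .] }  — reduce
  I10: { [D → ( / . /] }  — shift
  I11: { [D → ( / / .] }  — reduce

I1 contains reduce item [D → .] and shift items [D → . ( / /], [D → . /], [D → . / ( a], [D → . a] — shift-reduce conflict.
I4 contains reduce item [D → / .] and shift item [D → / . ( a] — shift-reduce conflict.
I5 contains reduce item [L → ( D .] and shift item [L → . ( D] — shift-reduce conflict.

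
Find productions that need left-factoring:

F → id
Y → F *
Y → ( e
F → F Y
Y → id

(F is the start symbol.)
Left-factoring is needed when two productions for the same non-terminal
share a common prefix on the right-hand side.

Productions for F:
  F → id
  F → F Y
Productions for Y:
  Y → F *
  Y → ( e
  Y → id

No common prefixes found.

Answer: No, left-factoring is not needed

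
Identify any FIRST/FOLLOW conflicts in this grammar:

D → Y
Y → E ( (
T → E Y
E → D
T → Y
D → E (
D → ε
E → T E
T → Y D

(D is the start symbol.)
Yes. D → Y with FOLLOW(D) on { '(' }; D → E '(' with FOLLOW(D) on { '(' }; E → T E with FOLLOW(E) on { '(' }

A FIRST/FOLLOW conflict occurs when a non-terminal N has a nullable alternative N → β (β ⇒* ε) and another alternative N → α with FIRST(α) ∩ FOLLOW(N) ≠ ∅: on such a lookahead the parser cannot decide between expanding α and letting N vanish via β.

Nullable non-terminals: D, E.
FIRST sets used below: FIRST(Y) = { '(' }, FIRST(E) = { '(', ε }, FIRST(D) = { '(', ε }, FIRST(T) = { '(' }

D: nullable alternative(s) D → ε; FOLLOW(D) = { $, '(' }
  D → Y: FIRST \ {ε} = { '(' } — overlaps FOLLOW(D) on { '(' }: CONFLICT
  D → E (: FIRST \ {ε} = { '(' } — overlaps FOLLOW(D) on { '(' }: CONFLICT
  D → ε: FIRST \ {ε} = { } — this is the only nullable alternative, skip

E: nullable alternative(s) E → D; FOLLOW(E) = { '(' }
  E → D: FIRST \ {ε} = { '(' } — this is the only nullable alternative, skip
  E → T E: FIRST \ {ε} = { '(' } — overlaps FOLLOW(E) on { '(' }: CONFLICT

T, Y have no nullable alternative, so no FIRST/FOLLOW check is needed there.

So the grammar has 3 FIRST/FOLLOW conflicts (marked CONFLICT above).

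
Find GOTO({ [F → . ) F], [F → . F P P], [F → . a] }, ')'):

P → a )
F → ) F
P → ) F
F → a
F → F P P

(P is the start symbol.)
GOTO(I, ')') = CLOSURE({ [A → αX.β] : [A → α.Xβ] ∈ I, X = ')' })

Items with dot before ')', with the dot advanced:
  [F → . ) F] → [F → ) . F]
Closure of the advanced items:
  [F → ) . F] has the dot before F: add [F → . ) F], [F → . a], [F → . F P P]

GOTO = { [F → ) . F], [F → . ) F], [F → . F P P], [F → . a] }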